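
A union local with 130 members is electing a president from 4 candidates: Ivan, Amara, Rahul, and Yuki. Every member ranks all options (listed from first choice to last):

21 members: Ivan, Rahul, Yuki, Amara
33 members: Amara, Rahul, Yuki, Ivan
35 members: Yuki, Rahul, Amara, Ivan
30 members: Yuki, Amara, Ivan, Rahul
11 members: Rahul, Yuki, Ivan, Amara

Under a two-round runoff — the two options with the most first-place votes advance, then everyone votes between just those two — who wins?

Yuki

Round 1 first-place votes: Ivan 21, Amara 33, Rahul 11, Yuki 65.
Yuki and Amara advance.
Runoff: Yuki is preferred to Amara by 97 voters; Amara by 33.
Yuki wins the runoff.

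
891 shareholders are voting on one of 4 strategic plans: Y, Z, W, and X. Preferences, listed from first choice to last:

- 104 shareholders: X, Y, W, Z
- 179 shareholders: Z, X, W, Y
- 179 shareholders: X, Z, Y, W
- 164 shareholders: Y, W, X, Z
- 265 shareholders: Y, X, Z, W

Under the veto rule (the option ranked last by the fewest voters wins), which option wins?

Last-place votes: Y 179, Z 268, W 444, X 0.
X is ranked last by the fewest voters, so X wins.

X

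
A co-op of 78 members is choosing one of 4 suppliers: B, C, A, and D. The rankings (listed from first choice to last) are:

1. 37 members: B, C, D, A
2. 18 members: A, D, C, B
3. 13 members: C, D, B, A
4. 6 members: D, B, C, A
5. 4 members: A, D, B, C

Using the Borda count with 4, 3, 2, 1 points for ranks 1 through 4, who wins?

B: 37·4 + 18·1 + 13·2 + 6·3 + 4·2 = 218
C: 37·3 + 18·2 + 13·4 + 6·2 + 4·1 = 215
A: 37·1 + 18·4 + 13·1 + 6·1 + 4·4 = 144
D: 37·2 + 18·3 + 13·3 + 6·4 + 4·3 = 203
B has the highest Borda score (218).

B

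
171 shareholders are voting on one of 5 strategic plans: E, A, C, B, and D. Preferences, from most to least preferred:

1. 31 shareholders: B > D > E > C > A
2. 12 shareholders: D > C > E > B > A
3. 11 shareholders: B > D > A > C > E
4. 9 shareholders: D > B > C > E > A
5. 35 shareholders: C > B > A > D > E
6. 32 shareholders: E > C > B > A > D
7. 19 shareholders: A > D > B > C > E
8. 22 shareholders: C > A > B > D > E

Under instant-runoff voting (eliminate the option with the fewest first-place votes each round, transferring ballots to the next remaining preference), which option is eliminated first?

Round 1: E 32, A 19, C 57, B 42, D 21. Eliminate A.

A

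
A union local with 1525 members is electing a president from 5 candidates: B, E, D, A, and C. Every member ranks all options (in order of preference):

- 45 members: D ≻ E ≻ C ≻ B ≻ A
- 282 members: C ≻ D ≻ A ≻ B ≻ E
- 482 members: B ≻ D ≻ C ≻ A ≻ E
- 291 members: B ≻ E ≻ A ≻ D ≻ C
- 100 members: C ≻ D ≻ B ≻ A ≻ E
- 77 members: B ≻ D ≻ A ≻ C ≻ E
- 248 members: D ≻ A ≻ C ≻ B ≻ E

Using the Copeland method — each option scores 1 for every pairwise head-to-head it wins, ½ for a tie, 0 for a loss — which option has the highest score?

B

B: beats E, D, A, and C → score 4.
E: loses to B, D, A, and C → score 0.
D: beats E, A, and C; loses to B → score 3.
A: beats E; loses to B, D, and C → score 1.
C: beats E and A; loses to B and D → score 2.
B has the best pairwise record.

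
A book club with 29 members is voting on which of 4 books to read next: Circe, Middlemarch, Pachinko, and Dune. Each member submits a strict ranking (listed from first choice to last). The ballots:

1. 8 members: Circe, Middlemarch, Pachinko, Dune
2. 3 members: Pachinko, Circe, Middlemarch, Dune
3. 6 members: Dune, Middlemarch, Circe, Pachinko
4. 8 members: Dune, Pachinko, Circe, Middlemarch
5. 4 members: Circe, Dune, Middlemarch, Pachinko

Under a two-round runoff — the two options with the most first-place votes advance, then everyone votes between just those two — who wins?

Circe

Round 1 first-place votes: Circe 12, Middlemarch 0, Pachinko 3, Dune 14.
Dune and Circe advance.
Runoff: Dune is preferred to Circe by 14 voters; Circe by 15.
Circe wins the runoff.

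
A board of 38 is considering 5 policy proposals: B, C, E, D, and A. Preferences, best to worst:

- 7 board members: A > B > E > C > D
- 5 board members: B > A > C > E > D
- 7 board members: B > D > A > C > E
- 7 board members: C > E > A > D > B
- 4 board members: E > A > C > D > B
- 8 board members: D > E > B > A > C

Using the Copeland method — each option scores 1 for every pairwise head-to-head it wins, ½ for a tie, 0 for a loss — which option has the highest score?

B: beats C and A; ties E and D → score 3.
C: beats D; ties E; loses to B and A → score 1.5.
E: beats D; ties B, C, and A → score 2.5.
D: ties B; loses to C, E, and A → score 0.5.
A: beats C and D; ties E; loses to B → score 2.5.
B has the best pairwise record.

B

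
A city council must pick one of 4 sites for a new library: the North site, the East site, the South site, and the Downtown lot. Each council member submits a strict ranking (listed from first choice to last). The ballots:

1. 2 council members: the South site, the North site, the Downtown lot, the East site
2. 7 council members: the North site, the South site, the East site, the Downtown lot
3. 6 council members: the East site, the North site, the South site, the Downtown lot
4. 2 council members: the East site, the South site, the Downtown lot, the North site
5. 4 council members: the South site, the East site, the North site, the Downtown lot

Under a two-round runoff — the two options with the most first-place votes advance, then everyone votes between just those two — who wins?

Round 1 first-place votes: the North site 7, the East site 8, the South site 6, the Downtown lot 0.
the East site and the North site advance.
Runoff: the East site is preferred to the North site by 12 voters; the North site by 9.
the East site wins the runoff.

the East site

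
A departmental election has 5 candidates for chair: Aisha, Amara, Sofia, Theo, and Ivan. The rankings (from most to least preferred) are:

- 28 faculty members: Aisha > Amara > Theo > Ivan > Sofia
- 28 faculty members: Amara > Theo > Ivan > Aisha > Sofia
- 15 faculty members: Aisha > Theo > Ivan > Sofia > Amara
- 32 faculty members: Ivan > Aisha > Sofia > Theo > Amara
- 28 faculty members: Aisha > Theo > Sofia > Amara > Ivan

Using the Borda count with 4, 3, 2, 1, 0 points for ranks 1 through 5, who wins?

Aisha

Aisha: 28·4 + 28·1 + 15·4 + 32·3 + 28·4 = 408
Amara: 28·3 + 28·4 + 15·0 + 32·0 + 28·1 = 224
Sofia: 28·0 + 28·0 + 15·1 + 32·2 + 28·2 = 135
Theo: 28·2 + 28·3 + 15·3 + 32·1 + 28·3 = 301
Ivan: 28·1 + 28·2 + 15·2 + 32·4 + 28·0 = 242
Aisha has the highest Borda score (408).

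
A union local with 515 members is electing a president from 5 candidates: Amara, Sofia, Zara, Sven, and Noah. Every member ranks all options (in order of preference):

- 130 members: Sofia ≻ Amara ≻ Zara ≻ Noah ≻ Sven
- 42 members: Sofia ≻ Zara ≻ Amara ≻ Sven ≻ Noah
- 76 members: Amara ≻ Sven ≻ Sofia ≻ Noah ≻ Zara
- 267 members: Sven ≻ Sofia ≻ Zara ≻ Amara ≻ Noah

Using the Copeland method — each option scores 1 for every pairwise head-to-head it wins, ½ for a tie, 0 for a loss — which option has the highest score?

Sven

Amara: beats Noah; loses to Sofia, Zara, and Sven → score 1.
Sofia: beats Amara, Zara, and Noah; loses to Sven → score 3.
Zara: beats Amara and Noah; loses to Sofia and Sven → score 2.
Sven: beats Amara, Sofia, Zara, and Noah → score 4.
Noah: loses to Amara, Sofia, Zara, and Sven → score 0.
Sven has the best pairwise record.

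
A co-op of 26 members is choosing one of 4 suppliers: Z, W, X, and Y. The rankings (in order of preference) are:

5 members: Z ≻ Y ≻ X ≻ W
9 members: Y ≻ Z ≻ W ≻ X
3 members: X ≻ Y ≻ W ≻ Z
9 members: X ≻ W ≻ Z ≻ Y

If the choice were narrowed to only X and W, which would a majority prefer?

X

Voters preferring X to W: 17; preferring W to X: 9.
X wins the head-to-head.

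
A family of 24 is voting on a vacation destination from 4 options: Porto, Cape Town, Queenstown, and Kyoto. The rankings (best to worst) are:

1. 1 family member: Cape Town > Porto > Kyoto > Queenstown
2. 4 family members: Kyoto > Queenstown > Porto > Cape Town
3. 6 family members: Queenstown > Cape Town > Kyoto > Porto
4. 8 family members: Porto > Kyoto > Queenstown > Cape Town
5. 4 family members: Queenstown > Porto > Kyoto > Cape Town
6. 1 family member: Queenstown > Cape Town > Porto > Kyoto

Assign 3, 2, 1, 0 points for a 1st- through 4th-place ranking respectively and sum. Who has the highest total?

Queenstown

Porto: 1·2 + 4·1 + 6·0 + 8·3 + 4·2 + 1·1 = 39
Cape Town: 1·3 + 4·0 + 6·2 + 8·0 + 4·0 + 1·2 = 17
Queenstown: 1·0 + 4·2 + 6·3 + 8·1 + 4·3 + 1·3 = 49
Kyoto: 1·1 + 4·3 + 6·1 + 8·2 + 4·1 + 1·0 = 39
Queenstown has the highest Borda score (49).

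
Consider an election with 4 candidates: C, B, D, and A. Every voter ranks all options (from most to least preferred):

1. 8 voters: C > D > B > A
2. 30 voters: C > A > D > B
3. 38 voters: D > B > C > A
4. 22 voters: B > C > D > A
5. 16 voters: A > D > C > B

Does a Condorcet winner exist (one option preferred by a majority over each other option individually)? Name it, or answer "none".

none

Checking pairwise contests:
B beats C 60–54.
D beats B 92–22.
C beats D 60–54.
C beats A 98–16.
Every option loses at least one head-to-head, so there is no Condorcet winner.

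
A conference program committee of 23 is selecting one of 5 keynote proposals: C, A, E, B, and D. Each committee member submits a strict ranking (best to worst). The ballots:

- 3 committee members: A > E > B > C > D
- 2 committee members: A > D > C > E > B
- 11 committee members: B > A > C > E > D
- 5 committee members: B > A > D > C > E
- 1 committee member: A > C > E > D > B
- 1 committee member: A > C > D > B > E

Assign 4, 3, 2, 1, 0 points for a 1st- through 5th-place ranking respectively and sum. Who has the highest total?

C: 3·1 + 2·2 + 11·2 + 5·1 + 1·3 + 1·3 = 40
A: 3·4 + 2·4 + 11·3 + 5·3 + 1·4 + 1·4 = 76
E: 3·3 + 2·1 + 11·1 + 5·0 + 1·2 + 1·0 = 24
B: 3·2 + 2·0 + 11·4 + 5·4 + 1·0 + 1·1 = 71
D: 3·0 + 2·3 + 11·0 + 5·2 + 1·1 + 1·2 = 19
A has the highest Borda score (76).

A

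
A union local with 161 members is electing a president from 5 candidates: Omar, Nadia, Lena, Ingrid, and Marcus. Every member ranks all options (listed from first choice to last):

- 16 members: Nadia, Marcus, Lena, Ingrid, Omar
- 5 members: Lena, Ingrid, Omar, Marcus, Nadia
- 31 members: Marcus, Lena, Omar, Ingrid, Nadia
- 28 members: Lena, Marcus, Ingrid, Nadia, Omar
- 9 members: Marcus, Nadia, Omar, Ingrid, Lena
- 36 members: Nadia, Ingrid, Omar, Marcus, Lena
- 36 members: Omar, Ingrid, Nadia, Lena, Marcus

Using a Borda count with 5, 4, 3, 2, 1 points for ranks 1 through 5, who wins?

Omar: 16·1 + 5·3 + 31·3 + 28·1 + 9·3 + 36·3 + 36·5 = 467
Nadia: 16·5 + 5·1 + 31·1 + 28·2 + 9·4 + 36·5 + 36·3 = 496
Lena: 16·3 + 5·5 + 31·4 + 28·5 + 9·1 + 36·1 + 36·2 = 454
Ingrid: 16·2 + 5·4 + 31·2 + 28·3 + 9·2 + 36·4 + 36·4 = 504
Marcus: 16·4 + 5·2 + 31·5 + 28·4 + 9·5 + 36·2 + 36·1 = 494
Ingrid has the highest Borda score (504).

Ingrid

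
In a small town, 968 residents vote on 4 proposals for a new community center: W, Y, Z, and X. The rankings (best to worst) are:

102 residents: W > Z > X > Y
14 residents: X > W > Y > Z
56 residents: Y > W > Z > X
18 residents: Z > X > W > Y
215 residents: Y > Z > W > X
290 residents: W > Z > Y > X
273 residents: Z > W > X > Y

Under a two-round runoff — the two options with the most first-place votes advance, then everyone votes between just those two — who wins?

Z

Round 1 first-place votes: W 392, Y 271, Z 291, X 14.
W and Z advance.
Runoff: W is preferred to Z by 462 voters; Z by 506.
Z wins the runoff.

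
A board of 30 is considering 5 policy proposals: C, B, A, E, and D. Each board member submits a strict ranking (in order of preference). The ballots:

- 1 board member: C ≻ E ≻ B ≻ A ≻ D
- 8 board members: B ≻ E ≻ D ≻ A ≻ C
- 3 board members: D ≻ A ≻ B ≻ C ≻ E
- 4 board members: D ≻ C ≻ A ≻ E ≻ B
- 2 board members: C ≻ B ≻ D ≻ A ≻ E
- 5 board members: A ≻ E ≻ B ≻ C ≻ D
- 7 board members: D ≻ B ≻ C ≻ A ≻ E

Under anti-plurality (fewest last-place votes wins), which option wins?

Last-place votes: C 8, B 4, A 0, E 12, D 6.
A is ranked last by the fewest voters, so A wins.

A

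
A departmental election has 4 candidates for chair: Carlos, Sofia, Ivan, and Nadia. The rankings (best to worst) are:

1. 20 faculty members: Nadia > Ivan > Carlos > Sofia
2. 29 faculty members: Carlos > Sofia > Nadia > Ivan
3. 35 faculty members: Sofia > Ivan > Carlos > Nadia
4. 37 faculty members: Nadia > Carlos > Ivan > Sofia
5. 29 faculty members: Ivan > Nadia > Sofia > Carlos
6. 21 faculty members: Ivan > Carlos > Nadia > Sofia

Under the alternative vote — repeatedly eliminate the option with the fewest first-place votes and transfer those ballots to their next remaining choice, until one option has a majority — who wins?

Round 1: Carlos 29, Sofia 35, Ivan 50, Nadia 57. Eliminate Carlos.
Round 2: Sofia 64, Ivan 50, Nadia 57. Eliminate Ivan.
Round 3: Sofia 64, Nadia 107. Nadia has a majority.

Nadia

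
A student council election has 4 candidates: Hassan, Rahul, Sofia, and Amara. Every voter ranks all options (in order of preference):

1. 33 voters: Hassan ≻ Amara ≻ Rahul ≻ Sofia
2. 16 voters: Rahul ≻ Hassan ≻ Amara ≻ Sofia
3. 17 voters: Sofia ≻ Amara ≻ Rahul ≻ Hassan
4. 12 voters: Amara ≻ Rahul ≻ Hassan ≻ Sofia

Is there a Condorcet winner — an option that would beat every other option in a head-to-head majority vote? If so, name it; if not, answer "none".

Checking pairwise contests:
Rahul beats Hassan 45–33.
Amara beats Rahul 62–16.
Hassan beats Sofia 61–17.
Hassan beats Amara 49–29.
Every option loses at least one head-to-head, so there is no Condorcet winner.

none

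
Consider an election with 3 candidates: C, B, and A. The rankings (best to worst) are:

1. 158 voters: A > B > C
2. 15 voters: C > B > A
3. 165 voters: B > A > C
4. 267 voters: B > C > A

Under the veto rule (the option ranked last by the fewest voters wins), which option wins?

B

Last-place votes: C 323, B 0, A 282.
B is ranked last by the fewest voters, so B wins.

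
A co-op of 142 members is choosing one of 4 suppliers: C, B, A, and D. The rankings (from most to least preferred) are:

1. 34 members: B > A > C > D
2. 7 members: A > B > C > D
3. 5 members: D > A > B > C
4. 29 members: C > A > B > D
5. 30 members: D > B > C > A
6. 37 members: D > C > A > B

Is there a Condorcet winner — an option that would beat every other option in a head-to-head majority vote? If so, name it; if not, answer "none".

D

D vs C: 72–70 for D.
D vs B: 72–70 for D.
D vs A: 72–70 for D.
D beats every other option head-to-head.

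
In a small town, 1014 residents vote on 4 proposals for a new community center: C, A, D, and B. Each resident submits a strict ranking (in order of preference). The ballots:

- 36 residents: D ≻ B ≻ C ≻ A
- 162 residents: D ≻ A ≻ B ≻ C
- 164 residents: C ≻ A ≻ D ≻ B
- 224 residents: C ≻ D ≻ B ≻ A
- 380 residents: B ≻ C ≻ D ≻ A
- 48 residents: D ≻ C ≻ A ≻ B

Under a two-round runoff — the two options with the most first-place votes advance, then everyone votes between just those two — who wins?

Round 1 first-place votes: C 388, A 0, D 246, B 380.
C and B advance.
Runoff: C is preferred to B by 436 voters; B by 578.
B wins the runoff.

B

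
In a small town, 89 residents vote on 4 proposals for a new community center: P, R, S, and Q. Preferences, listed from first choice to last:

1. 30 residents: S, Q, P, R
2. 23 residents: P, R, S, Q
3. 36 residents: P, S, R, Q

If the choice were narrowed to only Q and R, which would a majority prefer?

R

Voters preferring Q to R: 30; preferring R to Q: 59.
R wins the head-to-head.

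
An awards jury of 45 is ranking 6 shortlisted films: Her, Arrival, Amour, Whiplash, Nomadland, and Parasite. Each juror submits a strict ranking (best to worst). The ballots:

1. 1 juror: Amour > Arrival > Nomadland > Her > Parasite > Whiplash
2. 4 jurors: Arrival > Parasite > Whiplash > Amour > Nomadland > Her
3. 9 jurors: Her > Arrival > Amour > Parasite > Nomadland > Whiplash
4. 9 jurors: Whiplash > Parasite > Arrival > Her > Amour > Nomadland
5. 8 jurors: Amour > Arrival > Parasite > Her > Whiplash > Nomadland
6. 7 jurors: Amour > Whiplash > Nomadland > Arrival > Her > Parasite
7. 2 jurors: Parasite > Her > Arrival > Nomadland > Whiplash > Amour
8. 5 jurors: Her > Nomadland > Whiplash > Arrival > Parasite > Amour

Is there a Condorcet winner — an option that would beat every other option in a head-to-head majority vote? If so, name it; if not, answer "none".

Arrival

Arrival vs Her: 29–16 for Arrival.
Arrival vs Amour: 29–16 for Arrival.
Arrival vs Whiplash: 24–21 for Arrival.
Arrival vs Nomadland: 33–12 for Arrival.
Arrival vs Parasite: 34–11 for Arrival.
Arrival beats every other option head-to-head.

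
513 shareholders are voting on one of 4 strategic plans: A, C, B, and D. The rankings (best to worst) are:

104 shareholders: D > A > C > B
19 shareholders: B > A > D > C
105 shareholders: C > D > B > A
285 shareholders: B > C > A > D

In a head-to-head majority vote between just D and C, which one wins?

C

Voters preferring D to C: 123; preferring C to D: 390.
C wins the head-to-head.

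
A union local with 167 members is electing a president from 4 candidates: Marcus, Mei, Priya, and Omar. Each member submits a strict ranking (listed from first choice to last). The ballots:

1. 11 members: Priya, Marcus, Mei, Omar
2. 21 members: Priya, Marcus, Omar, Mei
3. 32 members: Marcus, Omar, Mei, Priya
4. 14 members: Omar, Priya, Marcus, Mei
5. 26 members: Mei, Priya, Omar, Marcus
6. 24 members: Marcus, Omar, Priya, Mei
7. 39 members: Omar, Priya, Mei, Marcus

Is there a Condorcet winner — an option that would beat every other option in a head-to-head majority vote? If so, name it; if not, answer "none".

Checking pairwise contests:
Priya beats Marcus 111–56.
Marcus beats Mei 102–65.
Omar beats Priya 109–58.
Marcus beats Omar 88–79.
Every option loses at least one head-to-head, so there is no Condorcet winner.

none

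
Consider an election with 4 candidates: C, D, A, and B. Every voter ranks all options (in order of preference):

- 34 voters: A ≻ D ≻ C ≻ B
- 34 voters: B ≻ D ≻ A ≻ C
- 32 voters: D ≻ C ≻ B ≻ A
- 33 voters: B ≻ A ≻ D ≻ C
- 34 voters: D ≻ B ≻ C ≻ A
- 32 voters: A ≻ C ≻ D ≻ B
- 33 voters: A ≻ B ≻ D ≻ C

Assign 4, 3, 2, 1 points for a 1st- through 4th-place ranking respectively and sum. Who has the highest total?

C: 34·2 + 34·1 + 32·3 + 33·1 + 34·2 + 32·3 + 33·1 = 428
D: 34·3 + 34·3 + 32·4 + 33·2 + 34·4 + 32·2 + 33·2 = 664
A: 34·4 + 34·2 + 32·1 + 33·3 + 34·1 + 32·4 + 33·4 = 629
B: 34·1 + 34·4 + 32·2 + 33·4 + 34·3 + 32·1 + 33·3 = 599
D has the highest Borda score (664).

D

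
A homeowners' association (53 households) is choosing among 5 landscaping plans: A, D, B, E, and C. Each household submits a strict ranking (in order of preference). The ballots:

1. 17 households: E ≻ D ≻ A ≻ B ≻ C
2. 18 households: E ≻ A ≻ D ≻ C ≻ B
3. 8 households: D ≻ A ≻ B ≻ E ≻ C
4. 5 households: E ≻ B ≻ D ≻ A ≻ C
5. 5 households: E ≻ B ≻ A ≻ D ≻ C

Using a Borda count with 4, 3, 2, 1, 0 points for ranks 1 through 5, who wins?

E

A: 17·2 + 18·3 + 8·3 + 5·1 + 5·2 = 127
D: 17·3 + 18·2 + 8·4 + 5·2 + 5·1 = 134
B: 17·1 + 18·0 + 8·2 + 5·3 + 5·3 = 63
E: 17·4 + 18·4 + 8·1 + 5·4 + 5·4 = 188
C: 17·0 + 18·1 + 8·0 + 5·0 + 5·0 = 18
E has the highest Borda score (188).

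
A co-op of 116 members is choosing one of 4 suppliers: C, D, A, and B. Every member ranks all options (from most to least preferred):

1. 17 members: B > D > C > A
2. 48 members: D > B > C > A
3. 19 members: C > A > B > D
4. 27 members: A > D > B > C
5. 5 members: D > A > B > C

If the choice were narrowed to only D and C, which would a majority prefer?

Voters preferring D to C: 97; preferring C to D: 19.
D wins the head-to-head.

D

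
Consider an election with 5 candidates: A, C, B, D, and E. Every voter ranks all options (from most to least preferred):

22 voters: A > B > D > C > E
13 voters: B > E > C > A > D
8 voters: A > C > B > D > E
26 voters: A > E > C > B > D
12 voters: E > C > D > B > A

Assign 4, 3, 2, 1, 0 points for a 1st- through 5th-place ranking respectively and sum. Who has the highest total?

A

A: 22·4 + 13·1 + 8·4 + 26·4 + 12·0 = 237
C: 22·1 + 13·2 + 8·3 + 26·2 + 12·3 = 160
B: 22·3 + 13·4 + 8·2 + 26·1 + 12·1 = 172
D: 22·2 + 13·0 + 8·1 + 26·0 + 12·2 = 76
E: 22·0 + 13·3 + 8·0 + 26·3 + 12·4 = 165
A has the highest Borda score (237).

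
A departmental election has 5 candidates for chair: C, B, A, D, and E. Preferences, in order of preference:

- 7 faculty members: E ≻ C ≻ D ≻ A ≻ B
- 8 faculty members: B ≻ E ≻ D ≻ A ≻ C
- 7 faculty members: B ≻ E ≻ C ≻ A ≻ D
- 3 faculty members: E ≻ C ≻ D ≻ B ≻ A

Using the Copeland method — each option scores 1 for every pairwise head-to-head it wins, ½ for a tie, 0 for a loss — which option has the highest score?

C: beats A and D; loses to B and E → score 2.
B: beats C, A, D, and E → score 4.
A: loses to C, B, D, and E → score 0.
D: beats A; loses to C, B, and E → score 1.
E: beats C, A, and D; loses to B → score 3.
B has the best pairwise record.

B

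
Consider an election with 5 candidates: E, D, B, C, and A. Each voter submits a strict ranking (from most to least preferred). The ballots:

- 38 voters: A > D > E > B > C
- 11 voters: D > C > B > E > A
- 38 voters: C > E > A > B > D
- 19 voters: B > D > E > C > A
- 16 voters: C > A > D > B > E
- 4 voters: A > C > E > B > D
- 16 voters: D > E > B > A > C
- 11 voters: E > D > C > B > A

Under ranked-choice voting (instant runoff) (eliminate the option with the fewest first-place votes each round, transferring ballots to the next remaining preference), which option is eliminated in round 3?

Round 1: E 11, D 27, B 19, C 54, A 42. Eliminate E.
Round 2: D 38, B 19, C 54, A 42. Eliminate B.
Round 3: D 57, C 54, A 42. Eliminate A.

A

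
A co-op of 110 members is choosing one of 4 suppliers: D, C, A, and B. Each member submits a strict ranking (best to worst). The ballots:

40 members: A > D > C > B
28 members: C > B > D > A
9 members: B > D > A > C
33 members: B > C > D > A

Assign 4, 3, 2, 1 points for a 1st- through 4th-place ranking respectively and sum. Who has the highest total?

C

D: 40·3 + 28·2 + 9·3 + 33·2 = 269
C: 40·2 + 28·4 + 9·1 + 33·3 = 300
A: 40·4 + 28·1 + 9·2 + 33·1 = 239
B: 40·1 + 28·3 + 9·4 + 33·4 = 292
C has the highest Borda score (300).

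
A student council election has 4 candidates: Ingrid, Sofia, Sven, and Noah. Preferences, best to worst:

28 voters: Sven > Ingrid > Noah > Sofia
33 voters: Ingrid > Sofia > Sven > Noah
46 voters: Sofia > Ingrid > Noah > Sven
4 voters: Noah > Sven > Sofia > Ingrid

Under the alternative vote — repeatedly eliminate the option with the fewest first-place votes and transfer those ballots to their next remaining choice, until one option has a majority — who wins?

Ingrid

Round 1: Ingrid 33, Sofia 46, Sven 28, Noah 4. Eliminate Noah.
Round 2: Ingrid 33, Sofia 46, Sven 32. Eliminate Sven.
Round 3: Ingrid 61, Sofia 50. Ingrid has a majority.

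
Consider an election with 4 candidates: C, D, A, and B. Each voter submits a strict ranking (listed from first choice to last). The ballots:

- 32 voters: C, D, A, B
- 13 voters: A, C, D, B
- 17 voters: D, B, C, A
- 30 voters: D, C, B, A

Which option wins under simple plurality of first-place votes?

D

First-place votes: C 32, D 47, A 13, B 0.
D has the most first-place votes.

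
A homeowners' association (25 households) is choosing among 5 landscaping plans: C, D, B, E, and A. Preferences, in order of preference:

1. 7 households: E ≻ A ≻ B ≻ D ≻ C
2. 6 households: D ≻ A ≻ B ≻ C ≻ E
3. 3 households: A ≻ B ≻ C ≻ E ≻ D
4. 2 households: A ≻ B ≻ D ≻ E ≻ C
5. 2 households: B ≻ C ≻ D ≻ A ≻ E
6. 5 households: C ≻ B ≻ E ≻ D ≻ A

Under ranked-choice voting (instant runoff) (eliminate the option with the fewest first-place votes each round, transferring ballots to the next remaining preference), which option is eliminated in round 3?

E

Round 1: C 5, D 6, B 2, E 7, A 5. Eliminate B.
Round 2: C 7, D 6, E 7, A 5. Eliminate A.
Round 3: C 10, D 8, E 7. Eliminate E.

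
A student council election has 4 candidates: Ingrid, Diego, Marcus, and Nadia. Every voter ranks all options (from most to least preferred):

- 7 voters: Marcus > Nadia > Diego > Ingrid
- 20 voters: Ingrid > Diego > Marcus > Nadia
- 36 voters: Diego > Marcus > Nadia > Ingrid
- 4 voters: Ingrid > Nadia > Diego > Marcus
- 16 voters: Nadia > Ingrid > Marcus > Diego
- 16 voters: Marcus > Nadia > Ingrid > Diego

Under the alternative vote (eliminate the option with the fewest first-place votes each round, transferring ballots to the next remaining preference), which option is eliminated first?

Nadia

Round 1: Ingrid 24, Diego 36, Marcus 23, Nadia 16. Eliminate Nadia.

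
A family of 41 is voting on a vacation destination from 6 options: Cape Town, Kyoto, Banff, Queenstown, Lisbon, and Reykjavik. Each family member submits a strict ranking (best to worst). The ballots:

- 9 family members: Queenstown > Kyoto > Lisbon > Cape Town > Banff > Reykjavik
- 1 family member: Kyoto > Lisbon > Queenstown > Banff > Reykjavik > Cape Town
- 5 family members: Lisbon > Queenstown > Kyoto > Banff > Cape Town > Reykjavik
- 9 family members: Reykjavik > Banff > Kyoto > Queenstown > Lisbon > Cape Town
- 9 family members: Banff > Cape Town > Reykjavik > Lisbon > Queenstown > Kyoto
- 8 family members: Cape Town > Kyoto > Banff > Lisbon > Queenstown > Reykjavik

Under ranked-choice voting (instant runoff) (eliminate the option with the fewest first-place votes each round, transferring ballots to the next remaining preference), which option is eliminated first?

Round 1: Cape Town 8, Kyoto 1, Banff 9, Queenstown 9, Lisbon 5, Reykjavik 9. Eliminate Kyoto.

Kyoto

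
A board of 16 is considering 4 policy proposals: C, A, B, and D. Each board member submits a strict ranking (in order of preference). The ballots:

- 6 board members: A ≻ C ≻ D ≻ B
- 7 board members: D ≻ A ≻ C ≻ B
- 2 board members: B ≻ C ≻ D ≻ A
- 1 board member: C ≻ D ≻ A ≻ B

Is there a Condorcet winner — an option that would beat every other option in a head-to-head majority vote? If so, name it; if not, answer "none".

Checking pairwise contests:
A beats C 13–3.
D beats A 10–6.
C beats B 14–2.
C beats D 9–7.
Every option loses at least one head-to-head, so there is no Condorcet winner.

none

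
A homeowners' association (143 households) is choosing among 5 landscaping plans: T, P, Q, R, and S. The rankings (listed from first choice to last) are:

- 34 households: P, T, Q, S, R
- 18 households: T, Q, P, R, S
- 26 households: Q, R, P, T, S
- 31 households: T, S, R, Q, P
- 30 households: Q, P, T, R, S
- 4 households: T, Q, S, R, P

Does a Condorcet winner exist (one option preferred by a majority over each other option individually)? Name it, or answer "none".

Checking pairwise contests:
P beats T 90–53.
Q beats P 109–34.
T beats Q 87–56.
T beats R 117–26.
T beats S 143–0.
Every option loses at least one head-to-head, so there is no Condorcet winner.

none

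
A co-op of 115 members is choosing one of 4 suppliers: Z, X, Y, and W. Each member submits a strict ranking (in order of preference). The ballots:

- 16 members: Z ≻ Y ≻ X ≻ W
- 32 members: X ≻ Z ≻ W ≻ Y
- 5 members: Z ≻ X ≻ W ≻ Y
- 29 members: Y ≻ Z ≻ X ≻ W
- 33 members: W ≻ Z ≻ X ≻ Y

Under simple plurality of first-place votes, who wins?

First-place votes: Z 21, X 32, Y 29, W 33.
W has the most first-place votes.

W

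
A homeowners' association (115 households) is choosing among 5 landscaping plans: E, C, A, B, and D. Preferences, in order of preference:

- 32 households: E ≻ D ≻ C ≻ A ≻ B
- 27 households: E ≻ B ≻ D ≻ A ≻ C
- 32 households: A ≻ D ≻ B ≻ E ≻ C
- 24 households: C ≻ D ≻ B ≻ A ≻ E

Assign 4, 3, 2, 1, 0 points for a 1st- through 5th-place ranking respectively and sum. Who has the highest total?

D

E: 32·4 + 27·4 + 32·1 + 24·0 = 268
C: 32·2 + 27·0 + 32·0 + 24·4 = 160
A: 32·1 + 27·1 + 32·4 + 24·1 = 211
B: 32·0 + 27·3 + 32·2 + 24·2 = 193
D: 32·3 + 27·2 + 32·3 + 24·3 = 318
D has the highest Borda score (318).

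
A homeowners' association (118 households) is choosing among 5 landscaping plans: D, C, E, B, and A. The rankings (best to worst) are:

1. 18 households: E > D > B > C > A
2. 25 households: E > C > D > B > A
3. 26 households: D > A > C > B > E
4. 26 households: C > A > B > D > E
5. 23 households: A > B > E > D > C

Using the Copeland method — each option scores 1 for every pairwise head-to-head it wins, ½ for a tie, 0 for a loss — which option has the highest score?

D: beats C, B, and A; loses to E → score 3.
C: beats B and A; loses to D and E → score 2.
E: beats D and C; loses to B and A → score 2.
B: beats E; loses to D, C, and A → score 1.
A: beats E and B; loses to D and C → score 2.
D has the best pairwise record.

D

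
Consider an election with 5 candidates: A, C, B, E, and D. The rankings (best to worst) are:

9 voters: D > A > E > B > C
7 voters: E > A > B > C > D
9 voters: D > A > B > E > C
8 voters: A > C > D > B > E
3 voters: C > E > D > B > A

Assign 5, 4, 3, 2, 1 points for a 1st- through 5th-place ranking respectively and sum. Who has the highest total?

A: 9·4 + 7·4 + 9·4 + 8·5 + 3·1 = 143
C: 9·1 + 7·2 + 9·1 + 8·4 + 3·5 = 79
B: 9·2 + 7·3 + 9·3 + 8·2 + 3·2 = 88
E: 9·3 + 7·5 + 9·2 + 8·1 + 3·4 = 100
D: 9·5 + 7·1 + 9·5 + 8·3 + 3·3 = 130
A has the highest Borda score (143).

A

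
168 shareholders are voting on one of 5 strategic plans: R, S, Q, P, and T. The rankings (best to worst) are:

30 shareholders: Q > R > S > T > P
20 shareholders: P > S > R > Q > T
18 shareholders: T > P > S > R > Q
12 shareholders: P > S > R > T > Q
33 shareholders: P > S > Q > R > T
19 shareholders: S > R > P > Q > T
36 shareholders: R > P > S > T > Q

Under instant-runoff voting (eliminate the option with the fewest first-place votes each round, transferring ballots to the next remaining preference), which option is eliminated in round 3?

Q

Round 1: R 36, S 19, Q 30, P 65, T 18. Eliminate T.
Round 2: R 36, S 19, Q 30, P 83. Eliminate S.
Round 3: R 55, Q 30, P 83. Eliminate Q.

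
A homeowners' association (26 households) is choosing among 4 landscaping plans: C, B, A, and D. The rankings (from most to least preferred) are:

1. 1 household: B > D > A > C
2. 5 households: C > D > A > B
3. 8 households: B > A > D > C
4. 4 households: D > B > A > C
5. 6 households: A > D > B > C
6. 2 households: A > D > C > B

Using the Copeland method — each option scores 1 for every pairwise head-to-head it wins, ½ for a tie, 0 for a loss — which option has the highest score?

A

C: loses to B, A, and D → score 0.
B: beats C; ties A; loses to D → score 1.5.
A: beats C and D; ties B → score 2.5.
D: beats C and B; loses to A → score 2.
A has the best pairwise record.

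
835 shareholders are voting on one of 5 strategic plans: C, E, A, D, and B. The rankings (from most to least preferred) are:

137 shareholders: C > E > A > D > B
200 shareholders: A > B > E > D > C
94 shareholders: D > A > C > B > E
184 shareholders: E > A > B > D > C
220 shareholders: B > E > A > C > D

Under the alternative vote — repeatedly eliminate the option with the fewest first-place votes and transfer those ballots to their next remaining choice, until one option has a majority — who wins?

E

Round 1: C 137, E 184, A 200, D 94, B 220. Eliminate D.
Round 2: C 137, E 184, A 294, B 220. Eliminate C.
Round 3: E 321, A 294, B 220. Eliminate B.
Round 4: E 541, A 294. E has a majority.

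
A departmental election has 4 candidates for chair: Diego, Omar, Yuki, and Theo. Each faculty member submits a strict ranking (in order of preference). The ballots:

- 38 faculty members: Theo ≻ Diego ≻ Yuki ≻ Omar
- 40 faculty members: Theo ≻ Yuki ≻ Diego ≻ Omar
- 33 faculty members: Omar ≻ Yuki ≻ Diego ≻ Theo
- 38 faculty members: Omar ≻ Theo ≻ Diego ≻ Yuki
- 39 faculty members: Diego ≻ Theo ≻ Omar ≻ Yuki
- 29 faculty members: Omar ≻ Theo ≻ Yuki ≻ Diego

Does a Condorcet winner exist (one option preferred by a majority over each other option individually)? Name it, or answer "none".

Theo

Theo vs Diego: 145–72 for Theo.
Theo vs Omar: 117–100 for Theo.
Theo vs Yuki: 184–33 for Theo.
Theo beats every other option head-to-head.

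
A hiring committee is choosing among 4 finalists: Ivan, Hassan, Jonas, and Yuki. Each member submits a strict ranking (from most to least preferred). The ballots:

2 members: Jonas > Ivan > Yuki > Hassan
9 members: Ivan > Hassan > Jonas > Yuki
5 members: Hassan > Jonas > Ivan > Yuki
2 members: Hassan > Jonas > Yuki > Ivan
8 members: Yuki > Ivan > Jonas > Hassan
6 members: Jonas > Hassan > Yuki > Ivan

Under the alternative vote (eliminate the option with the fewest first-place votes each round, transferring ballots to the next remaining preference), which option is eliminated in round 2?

Round 1: Ivan 9, Hassan 7, Jonas 8, Yuki 8. Eliminate Hassan.
Round 2: Ivan 9, Jonas 15, Yuki 8. Eliminate Yuki.

Yuki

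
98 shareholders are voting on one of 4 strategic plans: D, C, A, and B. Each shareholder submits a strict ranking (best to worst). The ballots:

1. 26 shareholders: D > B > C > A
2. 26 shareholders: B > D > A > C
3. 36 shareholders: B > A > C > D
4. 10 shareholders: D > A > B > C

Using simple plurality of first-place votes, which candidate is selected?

B

First-place votes: D 36, C 0, A 0, B 62.
B has the most first-place votes.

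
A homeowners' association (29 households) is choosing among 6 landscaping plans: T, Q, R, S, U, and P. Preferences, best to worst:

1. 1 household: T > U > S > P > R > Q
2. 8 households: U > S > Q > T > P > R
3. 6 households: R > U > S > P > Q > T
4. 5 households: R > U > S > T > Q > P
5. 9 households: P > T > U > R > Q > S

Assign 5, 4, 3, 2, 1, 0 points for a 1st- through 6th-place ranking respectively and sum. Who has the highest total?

T: 1·5 + 8·2 + 6·0 + 5·2 + 9·4 = 67
Q: 1·0 + 8·3 + 6·1 + 5·1 + 9·1 = 44
R: 1·1 + 8·0 + 6·5 + 5·5 + 9·2 = 74
S: 1·3 + 8·4 + 6·3 + 5·3 + 9·0 = 68
U: 1·4 + 8·5 + 6·4 + 5·4 + 9·3 = 115
P: 1·2 + 8·1 + 6·2 + 5·0 + 9·5 = 67
U has the highest Borda score (115).

U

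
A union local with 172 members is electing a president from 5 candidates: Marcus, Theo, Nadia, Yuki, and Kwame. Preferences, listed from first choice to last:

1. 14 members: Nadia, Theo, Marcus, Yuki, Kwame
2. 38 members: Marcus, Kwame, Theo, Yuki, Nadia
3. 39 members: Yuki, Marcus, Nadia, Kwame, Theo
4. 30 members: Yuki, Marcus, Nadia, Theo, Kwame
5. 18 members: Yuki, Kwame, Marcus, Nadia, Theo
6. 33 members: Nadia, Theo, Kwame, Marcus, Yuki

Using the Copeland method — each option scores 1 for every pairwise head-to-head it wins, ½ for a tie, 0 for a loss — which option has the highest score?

Yuki

Marcus: beats Theo, Nadia, and Kwame; loses to Yuki → score 3.
Theo: loses to Marcus, Nadia, Yuki, and Kwame → score 0.
Nadia: beats Theo and Kwame; loses to Marcus and Yuki → score 2.
Yuki: beats Marcus, Theo, Nadia, and Kwame → score 4.
Kwame: beats Theo; loses to Marcus, Nadia, and Yuki → score 1.
Yuki has the best pairwise record.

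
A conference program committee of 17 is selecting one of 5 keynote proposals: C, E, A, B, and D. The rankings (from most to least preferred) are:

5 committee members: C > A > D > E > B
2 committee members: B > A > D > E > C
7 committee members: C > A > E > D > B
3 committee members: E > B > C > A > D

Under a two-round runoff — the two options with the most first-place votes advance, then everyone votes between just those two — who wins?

Round 1 first-place votes: C 12, E 3, A 0, B 2, D 0.
C and E advance.
Runoff: C is preferred to E by 12 voters; E by 5.
C wins the runoff.

C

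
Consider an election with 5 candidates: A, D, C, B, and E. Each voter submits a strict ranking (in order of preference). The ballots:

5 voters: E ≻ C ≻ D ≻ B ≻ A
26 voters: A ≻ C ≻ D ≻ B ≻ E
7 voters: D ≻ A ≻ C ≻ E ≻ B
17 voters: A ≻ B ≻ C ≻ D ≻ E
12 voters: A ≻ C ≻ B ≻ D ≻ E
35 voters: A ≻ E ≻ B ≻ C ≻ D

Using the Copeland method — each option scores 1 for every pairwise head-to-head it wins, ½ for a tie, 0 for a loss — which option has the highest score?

A

A: beats D, C, B, and E → score 4.
D: beats E; loses to A, C, and B → score 1.
C: beats D and E; loses to A and B → score 2.
B: beats D, C, and E; loses to A → score 3.
E: loses to A, D, C, and B → score 0.
A has the best pairwise record.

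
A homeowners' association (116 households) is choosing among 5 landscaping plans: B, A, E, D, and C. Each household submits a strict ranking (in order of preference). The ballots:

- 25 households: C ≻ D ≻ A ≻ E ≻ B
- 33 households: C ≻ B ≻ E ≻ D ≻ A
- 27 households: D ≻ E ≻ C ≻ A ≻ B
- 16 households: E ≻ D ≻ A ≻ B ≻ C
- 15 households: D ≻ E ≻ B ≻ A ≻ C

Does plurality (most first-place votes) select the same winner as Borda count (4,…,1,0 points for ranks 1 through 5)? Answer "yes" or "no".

no

Plurality — first-place votes: B 0, A 0, E 16, D 42, C 58. Winner: C.
Borda — scores: B 145, A 124, E 281, D 324, C 286. Winner: D.
The two methods disagree.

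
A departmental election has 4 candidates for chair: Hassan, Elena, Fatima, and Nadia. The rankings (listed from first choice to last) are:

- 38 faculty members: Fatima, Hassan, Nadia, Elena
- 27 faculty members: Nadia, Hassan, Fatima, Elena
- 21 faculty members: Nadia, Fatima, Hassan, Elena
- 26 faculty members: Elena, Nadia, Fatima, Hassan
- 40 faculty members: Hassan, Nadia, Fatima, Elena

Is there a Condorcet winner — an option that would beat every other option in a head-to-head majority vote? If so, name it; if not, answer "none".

Checking pairwise contests:
Fatima beats Hassan 85–67.
Hassan beats Elena 126–26.
Nadia beats Fatima 114–38.
Hassan beats Nadia 78–74.
Every option loses at least one head-to-head, so there is no Condorcet winner.

none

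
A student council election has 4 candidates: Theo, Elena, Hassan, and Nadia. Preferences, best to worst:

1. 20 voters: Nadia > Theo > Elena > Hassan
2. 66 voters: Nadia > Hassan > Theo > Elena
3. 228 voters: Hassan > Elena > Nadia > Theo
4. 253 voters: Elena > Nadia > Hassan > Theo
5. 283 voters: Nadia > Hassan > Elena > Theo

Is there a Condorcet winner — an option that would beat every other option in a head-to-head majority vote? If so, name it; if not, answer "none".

none

Checking pairwise contests:
Elena beats Theo 764–86.
Hassan beats Elena 577–273.
Nadia beats Hassan 622–228.
Elena beats Nadia 481–369.
Every option loses at least one head-to-head, so there is no Condorcet winner.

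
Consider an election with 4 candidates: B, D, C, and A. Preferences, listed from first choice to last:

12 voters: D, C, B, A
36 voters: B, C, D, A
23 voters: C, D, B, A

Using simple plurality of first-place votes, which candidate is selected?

First-place votes: B 36, D 12, C 23, A 0.
B has the most first-place votes.

B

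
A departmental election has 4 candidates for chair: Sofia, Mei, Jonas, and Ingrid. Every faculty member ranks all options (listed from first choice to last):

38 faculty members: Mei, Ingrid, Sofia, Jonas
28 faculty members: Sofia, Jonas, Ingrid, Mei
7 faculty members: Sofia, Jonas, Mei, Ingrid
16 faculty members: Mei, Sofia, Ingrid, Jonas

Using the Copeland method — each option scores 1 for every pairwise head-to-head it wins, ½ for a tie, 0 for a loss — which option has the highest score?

Sofia: beats Jonas and Ingrid; loses to Mei → score 2.
Mei: beats Sofia, Jonas, and Ingrid → score 3.
Jonas: loses to Sofia, Mei, and Ingrid → score 0.
Ingrid: beats Jonas; loses to Sofia and Mei → score 1.
Mei has the best pairwise record.

Mei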